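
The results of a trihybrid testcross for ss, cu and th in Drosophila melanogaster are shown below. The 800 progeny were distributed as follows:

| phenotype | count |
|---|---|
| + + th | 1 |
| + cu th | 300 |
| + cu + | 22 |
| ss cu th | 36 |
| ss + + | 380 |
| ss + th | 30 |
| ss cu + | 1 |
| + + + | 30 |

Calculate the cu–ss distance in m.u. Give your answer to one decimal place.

8.5 m.u.

The two most frequent reciprocal classes, ss + + and + cu th, are the parental types, so the F1 was ss + + / + cu th.
The two rarest classes, ss cu + and + + th, are the double crossovers. Comparing them with the parentals, only the cu allele has switched, so cu is the middle locus and the order is ss – cu – th.
Crossovers in the ss–cu interval produce the single-crossover classes + + + and ss cu th (30 + 36 = 66) plus the double crossovers (2).
RF(ss–cu) = (66 + 2) / 800 = 68/800 = 0.0850 → 8.5 m.u.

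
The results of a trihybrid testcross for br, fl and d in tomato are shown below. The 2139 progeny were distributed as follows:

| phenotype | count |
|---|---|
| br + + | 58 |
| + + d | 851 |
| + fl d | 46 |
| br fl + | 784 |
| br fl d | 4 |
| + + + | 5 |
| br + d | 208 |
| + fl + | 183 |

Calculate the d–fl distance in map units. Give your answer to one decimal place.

5.3 map units

The two most frequent reciprocal classes, br fl + and + + d, are the parental types, so the F1 was br fl + / + + d.
The two rarest classes, br fl d and + + +, are the double crossovers. Comparing them with the parentals, only the d allele has switched, so d is the middle locus and the order is fl – d – br.
Crossovers in the fl–d interval produce the single-crossover classes br + + and + fl d (58 + 46 = 104) plus the double crossovers (9).
RF(fl–d) = (104 + 9) / 2139 = 113/2139 = 0.0528 → 5.3 map units.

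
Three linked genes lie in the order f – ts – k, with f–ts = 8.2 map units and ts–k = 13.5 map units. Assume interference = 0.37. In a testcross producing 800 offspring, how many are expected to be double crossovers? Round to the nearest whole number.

Map distances give recombination frequencies of 0.082 and 0.135 for the two intervals.
With interference 0.37 (so coincidence = 0.63), expected double-crossover frequency = 0.082 × 0.135 × 0.63 = 0.00697.
Expected number = 0.00697 × 800 = 5.58 ≈ 6.

6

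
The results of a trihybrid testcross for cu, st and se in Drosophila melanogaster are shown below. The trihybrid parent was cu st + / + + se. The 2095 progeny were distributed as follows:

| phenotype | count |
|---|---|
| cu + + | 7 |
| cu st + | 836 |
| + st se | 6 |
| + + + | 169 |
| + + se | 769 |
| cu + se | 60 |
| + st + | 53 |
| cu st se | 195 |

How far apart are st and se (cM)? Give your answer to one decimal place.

The two rarest classes, cu + + and + st se, are the double crossovers. Comparing them with the parentals, only the st allele has switched, so st is the middle locus and the order is se – st – cu.
Crossovers in the se–st interval produce the single-crossover classes cu st se and + + + (195 + 169 = 364) plus the double crossovers (13).
RF(se–st) = (364 + 13) / 2095 = 377/2095 = 0.1800 → 18.0 cM.

18.0 cM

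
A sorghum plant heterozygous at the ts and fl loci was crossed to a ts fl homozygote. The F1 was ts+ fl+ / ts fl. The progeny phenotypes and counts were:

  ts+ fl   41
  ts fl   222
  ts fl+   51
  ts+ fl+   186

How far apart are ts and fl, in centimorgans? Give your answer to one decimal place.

The recombinant classes are ts+ fl and ts fl+: 41 + 51 = 92.
Recombination frequency = 92/500 = 0.1840 ≈ 18.4%, i.e. 18.4 centimorgans.

18.4 centimorgans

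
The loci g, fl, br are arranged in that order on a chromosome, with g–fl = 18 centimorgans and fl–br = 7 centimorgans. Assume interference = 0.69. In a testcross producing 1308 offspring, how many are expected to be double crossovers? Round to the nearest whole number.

Map distances give recombination frequencies of 0.180 and 0.070 for the two intervals.
With interference 0.69 (so coincidence = 0.31), expected double-crossover frequency = 0.180 × 0.070 × 0.31 = 0.00391.
Expected number = 0.00391 × 1308 = 5.11 ≈ 5.

5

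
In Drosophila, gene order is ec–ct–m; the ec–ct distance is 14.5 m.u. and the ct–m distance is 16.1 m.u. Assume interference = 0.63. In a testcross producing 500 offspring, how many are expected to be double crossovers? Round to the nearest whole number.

4

Map distances give recombination frequencies of 0.145 and 0.161 for the two intervals.
With interference 0.63 (so coincidence = 0.37), expected double-crossover frequency = 0.145 × 0.161 × 0.37 = 0.00864.
Expected number = 0.00864 × 500 = 4.32 ≈ 4.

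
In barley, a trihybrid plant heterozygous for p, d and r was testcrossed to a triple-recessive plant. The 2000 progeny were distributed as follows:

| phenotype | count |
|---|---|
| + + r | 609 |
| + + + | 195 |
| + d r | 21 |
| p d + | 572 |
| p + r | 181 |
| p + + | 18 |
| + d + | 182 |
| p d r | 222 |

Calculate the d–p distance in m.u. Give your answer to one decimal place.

The two most frequent reciprocal classes, + + r and p d +, are the parental types, so the F1 was + + r / p d +.
The two rarest classes, + d r and p + +, are the double crossovers. Comparing them with the parentals, only the d allele has switched, so d is the middle locus and the order is p – d – r.
Crossovers in the p–d interval produce the single-crossover classes p + r and + d + (181 + 182 = 363) plus the double crossovers (39).
RF(p–d) = (363 + 39) / 2000 = 402/2000 = 0.2010 → 20.1 m.u.

20.1 m.u.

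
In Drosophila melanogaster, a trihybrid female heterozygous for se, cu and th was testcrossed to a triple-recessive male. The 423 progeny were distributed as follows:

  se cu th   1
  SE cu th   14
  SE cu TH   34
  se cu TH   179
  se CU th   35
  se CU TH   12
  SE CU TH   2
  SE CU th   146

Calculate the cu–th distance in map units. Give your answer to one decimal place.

6.9 map units

The two most frequent reciprocal classes, se cu TH and SE CU th, are the parental types, so the F1 was se cu TH / SE CU th.
The two rarest classes, se cu th and SE CU TH, are the double crossovers. Comparing them with the parentals, only the th allele has switched, so th is the middle locus and the order is cu – th – se.
Crossovers in the cu–th interval produce the single-crossover classes se CU TH and SE cu th (12 + 14 = 26) plus the double crossovers (3).
RF(cu–th) = (26 + 3) / 423 = 29/423 = 0.0686 → 6.9 map units.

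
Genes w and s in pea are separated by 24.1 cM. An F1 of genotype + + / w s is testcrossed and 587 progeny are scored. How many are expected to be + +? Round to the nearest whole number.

A map distance of 24.1 cM corresponds to a recombination frequency of 0.241.
The F1 is + + / w s, so + + is a parental gamete class with expected frequency (1 − r)/2 = 0.759/2 = 0.3795.
Expected number = 0.3795 × 587 = 222.77 ≈ 223.

223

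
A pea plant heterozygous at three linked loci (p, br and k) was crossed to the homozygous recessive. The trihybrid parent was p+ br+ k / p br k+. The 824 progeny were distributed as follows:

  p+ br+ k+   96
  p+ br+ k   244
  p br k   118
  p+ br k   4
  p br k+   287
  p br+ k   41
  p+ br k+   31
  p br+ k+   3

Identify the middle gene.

br

The two rarest classes, p+ br k and p br+ k+, are the double crossovers. Comparing them with the parentals, only the br allele has switched, so br is the middle locus and the order is k – br – p.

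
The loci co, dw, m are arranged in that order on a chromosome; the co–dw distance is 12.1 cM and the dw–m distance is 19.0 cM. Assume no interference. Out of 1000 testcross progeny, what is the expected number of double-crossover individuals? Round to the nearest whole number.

23

Map distances give recombination frequencies of 0.121 and 0.190 for the two intervals.
With no interference, expected double-crossover frequency = 0.121 × 0.190 = 0.02299.
Expected number = 0.02299 × 1000 = 22.99 ≈ 23.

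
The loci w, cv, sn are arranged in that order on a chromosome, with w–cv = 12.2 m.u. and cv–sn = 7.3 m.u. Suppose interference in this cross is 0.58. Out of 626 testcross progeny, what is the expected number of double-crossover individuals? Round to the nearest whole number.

Map distances give recombination frequencies of 0.122 and 0.073 for the two intervals.
With interference 0.58 (so coincidence = 0.42), expected double-crossover frequency = 0.122 × 0.073 × 0.42 = 0.00374.
Expected number = 0.00374 × 626 = 2.34 ≈ 2.

2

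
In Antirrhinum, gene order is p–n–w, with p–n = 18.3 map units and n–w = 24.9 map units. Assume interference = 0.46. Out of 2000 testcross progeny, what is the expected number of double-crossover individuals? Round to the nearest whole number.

Map distances give recombination frequencies of 0.183 and 0.249 for the two intervals.
With interference 0.46 (so coincidence = 0.54), expected double-crossover frequency = 0.183 × 0.249 × 0.54 = 0.02461.
Expected number = 0.02461 × 2000 = 49.21 ≈ 49.

49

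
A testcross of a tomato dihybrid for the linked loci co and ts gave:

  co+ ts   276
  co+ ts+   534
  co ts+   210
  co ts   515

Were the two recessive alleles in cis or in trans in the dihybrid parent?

cis

The two most frequent classes are co+ ts+ (534) and co ts (515); these are the parental (non-recombinant) types.
So the F1 carried co+ ts+ on one chromosome and co ts on the other — the recessive alleles are on the same chromosome (cis / coupling).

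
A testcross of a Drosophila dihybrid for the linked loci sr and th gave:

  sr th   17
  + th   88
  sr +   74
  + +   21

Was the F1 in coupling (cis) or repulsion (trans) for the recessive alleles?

trans

The two most frequent classes are + th (88) and sr + (74); these are the parental (non-recombinant) types.
So the F1 carried + th on one chromosome and sr + on the other — the recessive alleles are on opposite chromosomes (trans / repulsion).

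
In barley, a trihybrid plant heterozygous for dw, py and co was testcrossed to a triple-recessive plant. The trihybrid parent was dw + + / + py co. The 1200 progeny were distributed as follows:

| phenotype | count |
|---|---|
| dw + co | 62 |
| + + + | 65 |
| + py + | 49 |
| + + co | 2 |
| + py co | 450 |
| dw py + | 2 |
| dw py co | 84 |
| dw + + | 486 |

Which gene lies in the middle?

The two rarest classes, dw py + and + + co, are the double crossovers. Comparing them with the parentals, only the py allele has switched, so py is the middle locus and the order is dw – py – co.

py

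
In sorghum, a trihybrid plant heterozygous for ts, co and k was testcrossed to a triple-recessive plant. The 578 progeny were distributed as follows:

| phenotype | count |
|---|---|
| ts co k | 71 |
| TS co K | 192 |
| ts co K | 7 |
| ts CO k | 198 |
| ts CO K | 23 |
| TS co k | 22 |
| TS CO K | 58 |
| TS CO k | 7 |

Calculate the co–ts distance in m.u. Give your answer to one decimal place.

24.7 m.u.

The two most frequent reciprocal classes, TS co K and ts CO k, are the parental types, so the F1 was TS co K / ts CO k.
The two rarest classes, ts co K and TS CO k, are the double crossovers. Comparing them with the parentals, only the ts allele has switched, so ts is the middle locus and the order is k – ts – co.
Crossovers in the ts–co interval produce the single-crossover classes TS CO K and ts co k (58 + 71 = 129) plus the double crossovers (14).
RF(ts–co) = (129 + 14) / 578 = 143/578 = 0.2474 → 24.7 m.u.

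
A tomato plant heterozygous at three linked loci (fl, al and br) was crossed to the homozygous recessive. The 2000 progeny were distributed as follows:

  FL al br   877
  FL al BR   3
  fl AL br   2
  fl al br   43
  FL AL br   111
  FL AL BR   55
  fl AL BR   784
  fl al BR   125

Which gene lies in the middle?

br

The two most frequent reciprocal classes, fl AL BR and FL al br, are the parental types, so the F1 was fl AL BR / FL al br.
The two rarest classes, fl AL br and FL al BR, are the double crossovers. Comparing them with the parentals, only the br allele has switched, so br is the middle locus and the order is al – br – fl.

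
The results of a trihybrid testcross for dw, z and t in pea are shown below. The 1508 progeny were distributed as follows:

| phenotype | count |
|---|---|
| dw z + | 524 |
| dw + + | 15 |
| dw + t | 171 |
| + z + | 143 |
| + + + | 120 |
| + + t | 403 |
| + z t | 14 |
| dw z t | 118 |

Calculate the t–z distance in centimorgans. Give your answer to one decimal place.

The two most frequent reciprocal classes, + + t and dw z +, are the parental types, so the F1 was + + t / dw z +.
The two rarest classes, + z t and dw + +, are the double crossovers. Comparing them with the parentals, only the z allele has switched, so z is the middle locus and the order is t – z – dw.
Crossovers in the t–z interval produce the single-crossover classes + + + and dw z t (120 + 118 = 238) plus the double crossovers (29).
RF(t–z) = (238 + 29) / 1508 = 267/1508 = 0.1771 → 17.7 centimorgans.

17.7 centimorgans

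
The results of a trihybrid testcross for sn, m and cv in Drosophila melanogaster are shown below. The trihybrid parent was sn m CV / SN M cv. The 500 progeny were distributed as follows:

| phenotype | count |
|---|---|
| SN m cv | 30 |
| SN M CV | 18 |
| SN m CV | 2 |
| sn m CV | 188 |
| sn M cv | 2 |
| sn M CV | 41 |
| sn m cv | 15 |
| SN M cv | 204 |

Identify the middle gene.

The two rarest classes, SN m CV and sn M cv, are the double crossovers. Comparing them with the parentals, only the sn allele has switched, so sn is the middle locus and the order is cv – sn – m.

sn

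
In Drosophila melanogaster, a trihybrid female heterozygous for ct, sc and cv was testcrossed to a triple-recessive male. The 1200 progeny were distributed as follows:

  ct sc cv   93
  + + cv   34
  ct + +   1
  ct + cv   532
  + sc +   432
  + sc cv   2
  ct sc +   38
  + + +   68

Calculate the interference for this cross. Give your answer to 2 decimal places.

The two most frequent reciprocal classes, + sc + and ct + cv, are the parental types, so the F1 was + sc + / ct + cv.
The two rarest classes, + sc cv and ct + +, are the double crossovers. Comparing them with the parentals, only the cv allele has switched, so cv is the middle locus and the order is ct – cv – sc.
ct–cv: (72 + 3)/1200 = 0.0625; cv–sc: (161 + 3)/1200 = 0.1367.
Expected DCO frequency = 0.0625 × 0.1367 ≈ 0.00854; observed = 3/1200 ≈ 0.00250.
Coefficient of coincidence = 0.00250/0.00854 ≈ 0.29; interference = 1 − 0.29 = 0.71.

0.71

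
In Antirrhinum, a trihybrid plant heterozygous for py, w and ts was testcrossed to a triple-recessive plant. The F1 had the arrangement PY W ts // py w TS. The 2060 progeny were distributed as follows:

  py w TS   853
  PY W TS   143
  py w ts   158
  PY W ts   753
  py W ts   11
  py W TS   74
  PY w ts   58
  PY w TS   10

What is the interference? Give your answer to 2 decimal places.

The two rarest classes, py W ts and PY w TS, are the double crossovers. Comparing them with the parentals, only the py allele has switched, so py is the middle locus and the order is ts – py – w.
ts–py: (301 + 21)/2060 = 0.1563; py–w: (132 + 21)/2060 = 0.0743.
Expected DCO frequency = 0.1563 × 0.0743 ≈ 0.01161; observed = 21/2060 ≈ 0.01019.
Coefficient of coincidence = 0.01019/0.01161 ≈ 0.88; interference = 1 − 0.88 = 0.12.

0.12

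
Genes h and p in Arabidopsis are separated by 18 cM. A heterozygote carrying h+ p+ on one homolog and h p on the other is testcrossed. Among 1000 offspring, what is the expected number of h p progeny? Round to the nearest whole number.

410

A map distance of 18 cM corresponds to a recombination frequency of 0.180.
The F1 is h+ p+ / h p, so h p is a parental gamete class with expected frequency (1 − r)/2 = 0.820/2 = 0.4100.
Expected number = 0.4100 × 1000 = 410.00 ≈ 410.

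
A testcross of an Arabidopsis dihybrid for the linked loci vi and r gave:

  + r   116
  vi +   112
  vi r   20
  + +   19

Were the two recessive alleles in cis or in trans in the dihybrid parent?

trans

The two most frequent classes are + r (116) and vi + (112); these are the parental (non-recombinant) types.
So the F1 carried + r on one chromosome and vi + on the other — the recessive alleles are on opposite chromosomes (trans / repulsion).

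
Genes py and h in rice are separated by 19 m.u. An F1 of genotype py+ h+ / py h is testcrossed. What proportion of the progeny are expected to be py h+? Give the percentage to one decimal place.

A map distance of 19 m.u. corresponds to a recombination frequency of 0.190.
The F1 is py+ h+ / py h, so py h+ is a recombinant gamete class with expected frequency r/2 = 0.190/2 = 0.0950.
That is 0.0950 = 9.5% of the progeny.

9.5%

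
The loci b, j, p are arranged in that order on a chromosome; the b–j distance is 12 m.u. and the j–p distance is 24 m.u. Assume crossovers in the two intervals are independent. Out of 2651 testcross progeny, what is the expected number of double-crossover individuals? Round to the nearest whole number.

76

Map distances give recombination frequencies of 0.120 and 0.240 for the two intervals.
With no interference, expected double-crossover frequency = 0.120 × 0.240 = 0.02880.
Expected number = 0.02880 × 2651 = 76.35 ≈ 76.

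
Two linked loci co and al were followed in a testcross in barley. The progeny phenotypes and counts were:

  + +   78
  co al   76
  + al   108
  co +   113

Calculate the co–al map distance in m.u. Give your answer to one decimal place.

41.1 m.u.

The two most frequent classes, + al (108) and co + (113), are the parental types, so the F1 was + al / co +.
The recombinant classes are + + and co al: 78 + 76 = 154.
Recombination frequency = 154/375 = 0.4107 ≈ 41.1%, i.e. 41.1 m.u.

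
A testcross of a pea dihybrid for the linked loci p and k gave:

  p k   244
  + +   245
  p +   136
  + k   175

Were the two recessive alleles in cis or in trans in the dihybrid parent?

cis

The two most frequent classes are + + (245) and p k (244); these are the parental (non-recombinant) types.
So the F1 carried + + on one chromosome and p k on the other — the recessive alleles are on the same chromosome (cis / coupling).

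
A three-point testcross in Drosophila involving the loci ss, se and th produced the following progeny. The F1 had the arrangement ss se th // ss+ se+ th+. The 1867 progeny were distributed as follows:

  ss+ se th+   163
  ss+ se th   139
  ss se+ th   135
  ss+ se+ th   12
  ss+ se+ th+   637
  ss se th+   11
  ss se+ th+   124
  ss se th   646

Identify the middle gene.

The two rarest classes, ss se th+ and ss+ se+ th, are the double crossovers. Comparing them with the parentals, only the th allele has switched, so th is the middle locus and the order is se – th – ss.

th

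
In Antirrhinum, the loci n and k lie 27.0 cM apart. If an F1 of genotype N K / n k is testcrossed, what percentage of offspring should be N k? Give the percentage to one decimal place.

13.5%

A map distance of 27.0 cM corresponds to a recombination frequency of 0.270.
The F1 is N K / n k, so N k is a recombinant gamete class with expected frequency r/2 = 0.270/2 = 0.1350.
That is 0.1350 = 13.5% of the progeny.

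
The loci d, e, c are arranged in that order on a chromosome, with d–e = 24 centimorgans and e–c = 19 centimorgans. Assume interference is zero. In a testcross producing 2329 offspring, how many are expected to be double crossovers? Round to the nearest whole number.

Map distances give recombination frequencies of 0.240 and 0.190 for the two intervals.
With no interference, expected double-crossover frequency = 0.240 × 0.190 = 0.04560.
Expected number = 0.04560 × 2329 = 106.20 ≈ 106.

106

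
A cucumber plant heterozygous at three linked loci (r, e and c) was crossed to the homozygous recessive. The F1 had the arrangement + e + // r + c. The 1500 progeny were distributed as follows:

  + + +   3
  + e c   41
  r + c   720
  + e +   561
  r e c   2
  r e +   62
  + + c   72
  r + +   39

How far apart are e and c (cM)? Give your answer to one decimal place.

5.7 cM

The two rarest classes, + + + and r e c, are the double crossovers. Comparing them with the parentals, only the e allele has switched, so e is the middle locus and the order is c – e – r.
Crossovers in the c–e interval produce the single-crossover classes + e c and r + + (41 + 39 = 80) plus the double crossovers (5).
RF(c–e) = (80 + 5) / 1500 = 85/1500 = 0.0567 → 5.7 cM.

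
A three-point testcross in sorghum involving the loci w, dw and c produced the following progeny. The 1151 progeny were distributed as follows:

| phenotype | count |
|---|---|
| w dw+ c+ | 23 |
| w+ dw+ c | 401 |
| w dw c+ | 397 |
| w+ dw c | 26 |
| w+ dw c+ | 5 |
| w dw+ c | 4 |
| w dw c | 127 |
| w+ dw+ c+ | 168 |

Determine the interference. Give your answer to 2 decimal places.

The two most frequent reciprocal classes, w+ dw+ c and w dw c+, are the parental types, so the F1 was w+ dw+ c / w dw c+.
The two rarest classes, w dw+ c and w+ dw c+, are the double crossovers. Comparing them with the parentals, only the w allele has switched, so w is the middle locus and the order is dw – w – c.
dw–w: (49 + 9)/1151 = 0.0504; w–c: (295 + 9)/1151 = 0.2641.
Expected DCO frequency = 0.0504 × 0.2641 ≈ 0.01331; observed = 9/1151 ≈ 0.00782.
Coefficient of coincidence = 0.00782/0.01331 ≈ 0.59; interference = 1 − 0.59 = 0.41.

0.41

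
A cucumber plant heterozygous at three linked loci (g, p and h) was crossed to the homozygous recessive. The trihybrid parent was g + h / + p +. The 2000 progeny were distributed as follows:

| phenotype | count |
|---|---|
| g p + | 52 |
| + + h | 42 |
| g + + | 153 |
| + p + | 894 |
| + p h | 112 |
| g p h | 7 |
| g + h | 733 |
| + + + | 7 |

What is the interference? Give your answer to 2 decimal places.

0.07

The two rarest classes, g p h and + + +, are the double crossovers. Comparing them with the parentals, only the p allele has switched, so p is the middle locus and the order is g – p – h.
g–p: (94 + 14)/2000 = 0.0540; p–h: (265 + 14)/2000 = 0.1395.
Expected DCO frequency = 0.0540 × 0.1395 ≈ 0.00753; observed = 14/2000 ≈ 0.00700.
Coefficient of coincidence = 0.00700/0.00753 ≈ 0.93; interference = 1 − 0.93 = 0.07.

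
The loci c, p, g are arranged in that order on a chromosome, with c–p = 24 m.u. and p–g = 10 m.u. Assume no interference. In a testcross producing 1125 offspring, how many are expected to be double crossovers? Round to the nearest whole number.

Map distances give recombination frequencies of 0.240 and 0.100 for the two intervals.
With no interference, expected double-crossover frequency = 0.240 × 0.100 = 0.02400.
Expected number = 0.02400 × 1125 = 27.00 ≈ 27.

27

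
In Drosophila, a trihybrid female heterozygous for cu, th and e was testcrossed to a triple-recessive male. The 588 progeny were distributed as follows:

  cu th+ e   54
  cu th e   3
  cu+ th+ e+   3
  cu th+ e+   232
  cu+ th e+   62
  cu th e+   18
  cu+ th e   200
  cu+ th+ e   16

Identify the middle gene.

The two most frequent reciprocal classes, cu th+ e+ and cu+ th e, are the parental types, so the F1 was cu th+ e+ / cu+ th e.
The two rarest classes, cu+ th+ e+ and cu th e, are the double crossovers. Comparing them with the parentals, only the cu allele has switched, so cu is the middle locus and the order is th – cu – e.

cu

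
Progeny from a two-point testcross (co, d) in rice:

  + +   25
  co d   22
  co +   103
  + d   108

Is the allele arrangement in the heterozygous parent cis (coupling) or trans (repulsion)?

trans

The two most frequent classes are + d (108) and co + (103); these are the parental (non-recombinant) types.
So the F1 carried + d on one chromosome and co + on the other — the recessive alleles are on opposite chromosomes (trans / repulsion).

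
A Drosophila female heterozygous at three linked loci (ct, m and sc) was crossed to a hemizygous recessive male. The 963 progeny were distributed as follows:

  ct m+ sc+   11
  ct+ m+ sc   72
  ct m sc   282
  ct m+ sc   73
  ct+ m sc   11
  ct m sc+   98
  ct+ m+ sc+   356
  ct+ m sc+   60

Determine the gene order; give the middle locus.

ct

The two most frequent reciprocal classes, ct m sc and ct+ m+ sc+, are the parental types, so the F1 was ct m sc / ct+ m+ sc+.
The two rarest classes, ct+ m sc and ct m+ sc+, are the double crossovers. Comparing them with the parentals, only the ct allele has switched, so ct is the middle locus and the order is sc – ct – m.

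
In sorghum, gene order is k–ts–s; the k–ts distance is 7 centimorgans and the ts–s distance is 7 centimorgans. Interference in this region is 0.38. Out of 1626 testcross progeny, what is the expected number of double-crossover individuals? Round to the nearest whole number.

Map distances give recombination frequencies of 0.070 and 0.070 for the two intervals.
With interference 0.38 (so coincidence = 0.62), expected double-crossover frequency = 0.070 × 0.070 × 0.62 = 0.00304.
Expected number = 0.00304 × 1626 = 4.94 ≈ 5.

5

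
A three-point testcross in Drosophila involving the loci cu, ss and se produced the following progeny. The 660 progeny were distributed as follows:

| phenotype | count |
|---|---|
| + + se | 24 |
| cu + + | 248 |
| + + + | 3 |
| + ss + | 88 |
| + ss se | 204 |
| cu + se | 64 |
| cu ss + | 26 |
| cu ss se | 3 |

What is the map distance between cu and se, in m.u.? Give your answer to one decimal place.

23.9 m.u.

The two most frequent reciprocal classes, cu + + and + ss se, are the parental types, so the F1 was cu + + / + ss se.
The two rarest classes, + + + and cu ss se, are the double crossovers. Comparing them with the parentals, only the cu allele has switched, so cu is the middle locus and the order is ss – cu – se.
Crossovers in the cu–se interval produce the single-crossover classes cu + se and + ss + (64 + 88 = 152) plus the double crossovers (6).
RF(cu–se) = (152 + 6) / 660 = 158/660 = 0.2394 → 23.9 m.u.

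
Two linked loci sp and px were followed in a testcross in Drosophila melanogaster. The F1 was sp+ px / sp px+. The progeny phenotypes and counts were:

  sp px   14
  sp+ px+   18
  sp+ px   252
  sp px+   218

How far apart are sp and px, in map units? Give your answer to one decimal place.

6.4 map units

The recombinant classes are sp+ px+ and sp px: 18 + 14 = 32.
Recombination frequency = 32/502 = 0.0637 ≈ 6.4%, i.e. 6.4 map units.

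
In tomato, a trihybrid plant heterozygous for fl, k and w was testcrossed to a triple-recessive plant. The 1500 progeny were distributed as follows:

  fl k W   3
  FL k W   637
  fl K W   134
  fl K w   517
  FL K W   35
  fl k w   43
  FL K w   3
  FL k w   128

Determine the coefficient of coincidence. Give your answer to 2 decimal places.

0.40

The two most frequent reciprocal classes, fl K w and FL k W, are the parental types, so the F1 was fl K w / FL k W.
The two rarest classes, FL K w and fl k W, are the double crossovers. Comparing them with the parentals, only the fl allele has switched, so fl is the middle locus and the order is k – fl – w.
k–fl: (78 + 6)/1500 = 0.0560; fl–w: (262 + 6)/1500 = 0.1787.
Expected DCO frequency = 0.0560 × 0.1787 ≈ 0.01001; observed = 6/1500 ≈ 0.00400.
Coefficient of coincidence = 0.00400/0.01001 ≈ 0.40.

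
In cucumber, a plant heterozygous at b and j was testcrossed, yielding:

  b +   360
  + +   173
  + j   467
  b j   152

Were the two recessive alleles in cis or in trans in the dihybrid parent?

trans

The two most frequent classes are + j (467) and b + (360); these are the parental (non-recombinant) types.
So the F1 carried + j on one chromosome and b + on the other — the recessive alleles are on opposite chromosomes (trans / repulsion).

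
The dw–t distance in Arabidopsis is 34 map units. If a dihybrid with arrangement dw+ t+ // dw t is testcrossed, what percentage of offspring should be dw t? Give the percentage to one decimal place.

A map distance of 34 map units corresponds to a recombination frequency of 0.340.
The F1 is dw+ t+ / dw t, so dw t is a parental gamete class with expected frequency (1 − r)/2 = 0.660/2 = 0.3300.
That is 0.3300 = 33.0% of the progeny.

33.0%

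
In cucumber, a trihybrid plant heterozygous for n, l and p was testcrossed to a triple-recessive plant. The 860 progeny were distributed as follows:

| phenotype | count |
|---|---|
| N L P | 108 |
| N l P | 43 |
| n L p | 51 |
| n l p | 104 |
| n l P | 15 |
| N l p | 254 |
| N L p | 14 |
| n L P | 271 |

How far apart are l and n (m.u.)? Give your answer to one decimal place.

28.0 m.u.

The two most frequent reciprocal classes, n L P and N l p, are the parental types, so the F1 was n L P / N l p.
The two rarest classes, n l P and N L p, are the double crossovers. Comparing them with the parentals, only the l allele has switched, so l is the middle locus and the order is n – l – p.
Crossovers in the n–l interval produce the single-crossover classes N L P and n l p (108 + 104 = 212) plus the double crossovers (29).
RF(n–l) = (212 + 29) / 860 = 241/860 = 0.2802 → 28.0 m.u.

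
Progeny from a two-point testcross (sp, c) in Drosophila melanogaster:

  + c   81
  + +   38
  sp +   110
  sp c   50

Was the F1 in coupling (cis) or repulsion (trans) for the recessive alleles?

The two most frequent classes are + c (81) and sp + (110); these are the parental (non-recombinant) types.
So the F1 carried + c on one chromosome and sp + on the other — the recessive alleles are on opposite chromosomes (trans / repulsion).

trans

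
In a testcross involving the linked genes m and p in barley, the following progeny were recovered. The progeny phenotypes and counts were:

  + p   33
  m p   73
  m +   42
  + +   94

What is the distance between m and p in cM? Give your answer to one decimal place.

The two most frequent classes, + + (94) and m p (73), are the parental types, so the F1 was + + / m p.
The recombinant classes are + p and m +: 33 + 42 = 75.
Recombination frequency = 75/242 = 0.3099 ≈ 31.0%, i.e. 31.0 cM.

31.0 cM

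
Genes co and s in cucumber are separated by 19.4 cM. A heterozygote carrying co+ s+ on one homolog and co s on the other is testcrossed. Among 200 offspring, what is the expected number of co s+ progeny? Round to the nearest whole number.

A map distance of 19.4 cM corresponds to a recombination frequency of 0.194.
The F1 is co+ s+ / co s, so co s+ is a recombinant gamete class with expected frequency r/2 = 0.194/2 = 0.0970.
Expected number = 0.0970 × 200 = 19.40 ≈ 19.

19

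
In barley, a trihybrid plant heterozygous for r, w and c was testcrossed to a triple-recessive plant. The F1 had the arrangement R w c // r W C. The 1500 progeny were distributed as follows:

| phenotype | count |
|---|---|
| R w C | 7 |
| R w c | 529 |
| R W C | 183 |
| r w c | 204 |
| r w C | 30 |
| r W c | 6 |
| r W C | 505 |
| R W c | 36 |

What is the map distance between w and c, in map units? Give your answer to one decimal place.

The two rarest classes, R w C and r W c, are the double crossovers. Comparing them with the parentals, only the c allele has switched, so c is the middle locus and the order is r – c – w.
Crossovers in the c–w interval produce the single-crossover classes R W c and r w C (36 + 30 = 66) plus the double crossovers (13).
RF(c–w) = (66 + 13) / 1500 = 79/1500 = 0.0527 → 5.3 map units.

5.3 map units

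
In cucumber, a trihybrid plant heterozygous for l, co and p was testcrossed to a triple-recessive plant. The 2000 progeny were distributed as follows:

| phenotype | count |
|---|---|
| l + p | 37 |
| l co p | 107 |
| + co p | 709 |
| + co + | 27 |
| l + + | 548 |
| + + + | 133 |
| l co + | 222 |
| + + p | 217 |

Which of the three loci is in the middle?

The two most frequent reciprocal classes, l + + and + co p, are the parental types, so the F1 was l + + / + co p.
The two rarest classes, l + p and + co +, are the double crossovers. Comparing them with the parentals, only the p allele has switched, so p is the middle locus and the order is l – p – co.

p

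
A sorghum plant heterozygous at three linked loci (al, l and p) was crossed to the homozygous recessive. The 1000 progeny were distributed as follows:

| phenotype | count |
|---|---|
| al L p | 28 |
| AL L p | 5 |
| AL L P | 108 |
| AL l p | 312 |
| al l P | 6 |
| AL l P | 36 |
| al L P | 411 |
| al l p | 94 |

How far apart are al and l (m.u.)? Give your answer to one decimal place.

The two most frequent reciprocal classes, AL l p and al L P, are the parental types, so the F1 was AL l p / al L P.
The two rarest classes, AL L p and al l P, are the double crossovers. Comparing them with the parentals, only the l allele has switched, so l is the middle locus and the order is p – l – al.
Crossovers in the l–al interval produce the single-crossover classes al l p and AL L P (94 + 108 = 202) plus the double crossovers (11).
RF(l–al) = (202 + 11) / 1000 = 213/1000 = 0.2130 → 21.3 m.u.

21.3 m.u.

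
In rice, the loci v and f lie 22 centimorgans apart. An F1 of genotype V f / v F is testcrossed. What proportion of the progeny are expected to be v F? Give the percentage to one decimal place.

39.0%

A map distance of 22 centimorgans corresponds to a recombination frequency of 0.220.
The F1 is V f / v F, so v F is a parental gamete class with expected frequency (1 − r)/2 = 0.780/2 = 0.3900.
That is 0.3900 = 39.0% of the progeny.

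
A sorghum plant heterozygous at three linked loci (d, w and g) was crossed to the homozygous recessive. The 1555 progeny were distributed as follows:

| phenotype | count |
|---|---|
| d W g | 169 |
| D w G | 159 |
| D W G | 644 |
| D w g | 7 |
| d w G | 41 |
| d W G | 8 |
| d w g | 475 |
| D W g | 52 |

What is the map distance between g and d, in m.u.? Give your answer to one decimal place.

The two most frequent reciprocal classes, D W G and d w g, are the parental types, so the F1 was D W G / d w g.
The two rarest classes, d W G and D w g, are the double crossovers. Comparing them with the parentals, only the d allele has switched, so d is the middle locus and the order is g – d – w.
Crossovers in the g–d interval produce the single-crossover classes D W g and d w G (52 + 41 = 93) plus the double crossovers (15).
RF(g–d) = (93 + 15) / 1555 = 108/1555 = 0.0695 → 6.9 m.u.

6.9 m.u.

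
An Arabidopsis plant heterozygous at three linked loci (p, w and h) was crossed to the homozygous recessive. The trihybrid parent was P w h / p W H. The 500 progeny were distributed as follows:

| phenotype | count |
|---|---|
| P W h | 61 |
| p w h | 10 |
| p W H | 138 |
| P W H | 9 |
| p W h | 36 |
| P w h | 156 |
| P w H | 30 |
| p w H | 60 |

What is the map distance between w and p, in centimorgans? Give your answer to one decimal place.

The two rarest classes, p w h and P W H, are the double crossovers. Comparing them with the parentals, only the p allele has switched, so p is the middle locus and the order is h – p – w.
Crossovers in the p–w interval produce the single-crossover classes P W h and p w H (61 + 60 = 121) plus the double crossovers (19).
RF(p–w) = (121 + 19) / 500 = 140/500 = 0.2800 → 28.0 centimorgans.

28.0 centimorgans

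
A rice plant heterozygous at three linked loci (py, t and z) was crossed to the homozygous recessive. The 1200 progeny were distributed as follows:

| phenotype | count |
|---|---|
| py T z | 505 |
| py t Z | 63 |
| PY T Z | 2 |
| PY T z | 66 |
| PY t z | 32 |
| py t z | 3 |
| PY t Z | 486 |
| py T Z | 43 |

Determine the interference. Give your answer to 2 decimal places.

0.44

The two most frequent reciprocal classes, PY t Z and py T z, are the parental types, so the F1 was PY t Z / py T z.
The two rarest classes, PY T Z and py t z, are the double crossovers. Comparing them with the parentals, only the t allele has switched, so t is the middle locus and the order is z – t – py.
z–t: (75 + 5)/1200 = 0.0667; t–py: (129 + 5)/1200 = 0.1117.
Expected DCO frequency = 0.0667 × 0.1117 ≈ 0.00745; observed = 5/1200 ≈ 0.00417.
Coefficient of coincidence = 0.00417/0.00745 ≈ 0.56; interference = 1 − 0.56 = 0.44.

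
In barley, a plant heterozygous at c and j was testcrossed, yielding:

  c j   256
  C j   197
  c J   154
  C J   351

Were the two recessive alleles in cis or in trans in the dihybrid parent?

The two most frequent classes are C J (351) and c j (256); these are the parental (non-recombinant) types.
So the F1 carried C J on one chromosome and c j on the other — the recessive alleles are on the same chromosome (cis / coupling).

cis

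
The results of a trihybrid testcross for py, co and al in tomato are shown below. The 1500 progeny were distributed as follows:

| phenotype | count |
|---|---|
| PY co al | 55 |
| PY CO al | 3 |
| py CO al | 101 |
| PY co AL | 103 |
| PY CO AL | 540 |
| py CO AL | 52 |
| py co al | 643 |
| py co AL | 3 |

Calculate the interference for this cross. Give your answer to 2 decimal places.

0.62

The two most frequent reciprocal classes, py co al and PY CO AL, are the parental types, so the F1 was py co al / PY CO AL.
The two rarest classes, py co AL and PY CO al, are the double crossovers. Comparing them with the parentals, only the al allele has switched, so al is the middle locus and the order is py – al – co.
py–al: (107 + 6)/1500 = 0.0753; al–co: (204 + 6)/1500 = 0.1400.
Expected DCO frequency = 0.0753 × 0.1400 ≈ 0.01054; observed = 6/1500 ≈ 0.00400.
Coefficient of coincidence = 0.00400/0.01054 ≈ 0.38; interference = 1 − 0.38 = 0.62.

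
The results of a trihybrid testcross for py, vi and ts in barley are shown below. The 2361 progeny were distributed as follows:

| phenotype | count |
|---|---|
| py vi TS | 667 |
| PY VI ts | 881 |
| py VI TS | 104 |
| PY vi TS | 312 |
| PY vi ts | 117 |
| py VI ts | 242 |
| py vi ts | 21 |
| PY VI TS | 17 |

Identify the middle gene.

The two most frequent reciprocal classes, PY VI ts and py vi TS, are the parental types, so the F1 was PY VI ts / py vi TS.
The two rarest classes, PY VI TS and py vi ts, are the double crossovers. Comparing them with the parentals, only the ts allele has switched, so ts is the middle locus and the order is py – ts – vi.

ts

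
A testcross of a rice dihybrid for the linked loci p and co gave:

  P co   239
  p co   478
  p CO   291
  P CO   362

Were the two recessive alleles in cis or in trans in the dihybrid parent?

cis

The two most frequent classes are P CO (362) and p co (478); these are the parental (non-recombinant) types.
So the F1 carried P CO on one chromosome and p co on the other — the recessive alleles are on the same chromosome (cis / coupling).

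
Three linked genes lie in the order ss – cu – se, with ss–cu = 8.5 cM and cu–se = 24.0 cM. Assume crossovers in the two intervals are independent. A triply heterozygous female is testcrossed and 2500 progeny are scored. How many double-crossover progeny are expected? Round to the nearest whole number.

51

Map distances give recombination frequencies of 0.085 and 0.240 for the two intervals.
With no interference, expected double-crossover frequency = 0.085 × 0.240 = 0.02040.
Expected number = 0.02040 × 2500 = 51.00 ≈ 51.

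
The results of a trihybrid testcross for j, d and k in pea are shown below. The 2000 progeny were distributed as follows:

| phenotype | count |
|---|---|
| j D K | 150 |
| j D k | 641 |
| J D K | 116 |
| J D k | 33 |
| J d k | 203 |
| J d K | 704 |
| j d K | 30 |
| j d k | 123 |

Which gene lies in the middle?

The two most frequent reciprocal classes, j D k and J d K, are the parental types, so the F1 was j D k / J d K.
The two rarest classes, J D k and j d K, are the double crossovers. Comparing them with the parentals, only the j allele has switched, so j is the middle locus and the order is d – j – k.

j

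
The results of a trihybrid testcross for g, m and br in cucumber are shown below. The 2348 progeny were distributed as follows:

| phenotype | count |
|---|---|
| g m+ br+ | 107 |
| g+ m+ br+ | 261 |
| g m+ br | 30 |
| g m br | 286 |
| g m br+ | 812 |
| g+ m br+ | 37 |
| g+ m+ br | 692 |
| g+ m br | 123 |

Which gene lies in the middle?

g

The two most frequent reciprocal classes, g m br+ and g+ m+ br, are the parental types, so the F1 was g m br+ / g+ m+ br.
The two rarest classes, g+ m br+ and g m+ br, are the double crossovers. Comparing them with the parentals, only the g allele has switched, so g is the middle locus and the order is br – g – m.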